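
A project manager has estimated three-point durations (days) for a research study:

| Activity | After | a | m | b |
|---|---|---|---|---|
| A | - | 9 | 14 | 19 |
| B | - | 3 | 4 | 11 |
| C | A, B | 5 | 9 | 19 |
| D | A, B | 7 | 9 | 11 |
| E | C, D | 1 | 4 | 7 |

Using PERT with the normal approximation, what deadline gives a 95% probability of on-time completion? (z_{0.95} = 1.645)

33.0 days

te_A = (9 + 4·14 + 19)/6 = 84/6 = 14; σ²_A = ((19−9)/6)² = 2.778
te_B = (3 + 4·4 + 11)/6 = 30/6 = 5; σ²_B = ((11−3)/6)² = 1.778
te_C = (5 + 4·9 + 19)/6 = 60/6 = 10; σ²_C = ((19−5)/6)² = 5.444
te_D = (7 + 4·9 + 11)/6 = 54/6 = 9; σ²_D = ((11−7)/6)² = 0.444
te_E = (1 + 4·4 + 7)/6 = 24/6 = 4; σ²_E = ((7−1)/6)² = 1.000

Forward pass:
ES_A = 0; EF_A = 14
ES_B = 0; EF_B = 5
ES_C = max(EF_A=14, EF_B=5) = 14; EF_C = 14+10 = 24
ES_D = max(EF_A=14, EF_B=5) = 14; EF_D = 14+9 = 23
ES_E = max(EF_C=24, EF_D=23) = 24; EF_E = 24+4 = 28
Expected project duration μ = 28 days. Critical path: A → C → E.

Variance along critical path = 2.778 + 5.444 + 1.000 = 9.222; σ = 3.037 days.
D = μ + z·σ = 28 + 1.645·3.037 = 33.0 days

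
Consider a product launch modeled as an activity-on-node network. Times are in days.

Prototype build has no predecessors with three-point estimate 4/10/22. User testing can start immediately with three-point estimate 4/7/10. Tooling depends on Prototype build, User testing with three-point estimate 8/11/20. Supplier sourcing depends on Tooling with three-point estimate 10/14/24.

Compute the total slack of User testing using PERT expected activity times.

4 days

te_Prototype build = (4 + 4·10 + 22)/6 = 66/6 = 11
te_User testing = (4 + 4·7 + 10)/6 = 42/6 = 7
te_Tooling = (8 + 4·11 + 20)/6 = 72/6 = 12
te_Supplier sourcing = (10 + 4·14 + 24)/6 = 90/6 = 15

Forward pass:
ES_Prototype build = 0; EF_Prototype build = 11
ES_User testing = 0; EF_User testing = 7
ES_Tooling = max(EF_Prototype build=11, EF_User testing=7) = 11; EF_Tooling = 11+12 = 23
ES_Supplier sourcing = 23; EF_Supplier sourcing = 23+15 = 38
Expected project duration μ = 38 days. Critical path: Prototype build → Tooling → Supplier sourcing.

Backward pass:
LF_Supplier sourcing = 38; LS_Supplier sourcing = 38−15 = 23
LF_Tooling = LS_Supplier sourcing = 23; LS_Tooling = 23−12 = 11
LF_User testing = LS_Tooling = 11; LS_User testing = 11−7 = 4
LF_Prototype build = LS_Tooling = 11; LS_Prototype build = 11−11 = 0
Slack_User testing = LS_User testing − ES_User testing = 4 − 0 = 4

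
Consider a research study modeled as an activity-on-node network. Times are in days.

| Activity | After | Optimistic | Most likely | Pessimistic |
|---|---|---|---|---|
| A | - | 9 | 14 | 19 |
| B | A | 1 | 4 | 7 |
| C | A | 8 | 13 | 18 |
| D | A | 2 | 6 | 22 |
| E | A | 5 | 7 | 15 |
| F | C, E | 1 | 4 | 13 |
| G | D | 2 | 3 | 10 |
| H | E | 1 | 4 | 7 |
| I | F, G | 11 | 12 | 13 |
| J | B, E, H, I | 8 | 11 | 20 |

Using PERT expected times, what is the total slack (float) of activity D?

te_A = (9 + 4·14 + 19)/6 = 84/6 = 14
te_B = (1 + 4·4 + 7)/6 = 24/6 = 4
te_C = (8 + 4·13 + 18)/6 = 78/6 = 13
te_D = (2 + 4·6 + 22)/6 = 48/6 = 8
te_E = (5 + 4·7 + 15)/6 = 48/6 = 8
te_F = (1 + 4·4 + 13)/6 = 30/6 = 5
te_G = (2 + 4·3 + 10)/6 = 24/6 = 4
te_H = (1 + 4·4 + 7)/6 = 24/6 = 4
te_I = (11 + 4·12 + 13)/6 = 72/6 = 12
te_J = (8 + 4·11 + 20)/6 = 72/6 = 12

Forward pass:
ES_A = 0; EF_A = 14
ES_B = 14; EF_B = 14+4 = 18
ES_C = 14; EF_C = 14+13 = 27
ES_D = 14; EF_D = 14+8 = 22
ES_E = 14; EF_E = 14+8 = 22
ES_F = max(EF_C=27, EF_E=22) = 27; EF_F = 27+5 = 32
ES_G = 22; EF_G = 22+4 = 26
ES_H = 22; EF_H = 22+4 = 26
ES_I = max(EF_F=32, EF_G=26) = 32; EF_I = 32+12 = 44
ES_J = max(EF_B=18, EF_E=22, EF_H=26, EF_I=44) = 44; EF_J = 44+12 = 56
Expected project duration μ = 56 days. Critical path: A → C → F → I → J.

Backward pass:
LF_J = 56; LS_J = 56−12 = 44
LF_I = LS_J = 44; LS_I = 44−12 = 32
LF_H = LS_J = 44; LS_H = 44−4 = 40
LF_G = LS_I = 32; LS_G = 32−4 = 28
LF_F = LS_I = 32; LS_F = 32−5 = 27
LF_E = min(LS_F=27, LS_H=40, LS_J=44) = 27; LS_E = 27−8 = 19
LF_D = LS_G = 28; LS_D = 28−8 = 20
LF_C = LS_F = 27; LS_C = 27−13 = 14
LF_B = LS_J = 44; LS_B = 44−4 = 40
LF_A = min(LS_B=40, LS_C=14, LS_D=20, LS_E=19) = 14; LS_A = 14−14 = 0
Slack_D = LS_D − ES_D = 20 − 14 = 6

6 days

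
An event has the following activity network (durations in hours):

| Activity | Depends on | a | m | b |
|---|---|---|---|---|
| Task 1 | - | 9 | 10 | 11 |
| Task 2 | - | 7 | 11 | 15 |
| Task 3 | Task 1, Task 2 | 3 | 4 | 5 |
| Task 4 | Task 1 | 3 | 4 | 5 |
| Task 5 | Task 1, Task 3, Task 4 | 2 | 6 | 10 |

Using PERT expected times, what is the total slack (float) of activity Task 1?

te_Task 1 = (9 + 4·10 + 11)/6 = 60/6 = 10
te_Task 2 = (7 + 4·11 + 15)/6 = 66/6 = 11
te_Task 3 = (3 + 4·4 + 5)/6 = 24/6 = 4
te_Task 4 = (3 + 4·4 + 5)/6 = 24/6 = 4
te_Task 5 = (2 + 4·6 + 10)/6 = 36/6 = 6

Forward pass:
ES_Task 1 = 0; EF_Task 1 = 10
ES_Task 2 = 0; EF_Task 2 = 11
ES_Task 3 = max(EF_Task 1=10, EF_Task 2=11) = 11; EF_Task 3 = 11+4 = 15
ES_Task 4 = 10; EF_Task 4 = 10+4 = 14
ES_Task 5 = max(EF_Task 1=10, EF_Task 3=15, EF_Task 4=14) = 15; EF_Task 5 = 15+6 = 21
Expected project duration μ = 21 hours. Critical path: Task 2 → Task 3 → Task 5.

Backward pass:
LF_Task 5 = 21; LS_Task 5 = 21−6 = 15
LF_Task 4 = LS_Task 5 = 15; LS_Task 4 = 15−4 = 11
LF_Task 3 = LS_Task 5 = 15; LS_Task 3 = 15−4 = 11
LF_Task 2 = LS_Task 3 = 11; LS_Task 2 = 11−11 = 0
LF_Task 1 = min(LS_Task 3=11, LS_Task 4=11, LS_Task 5=15) = 11; LS_Task 1 = 11−10 = 1
Slack_Task 1 = LS_Task 1 − ES_Task 1 = 1 − 0 = 1

1 hours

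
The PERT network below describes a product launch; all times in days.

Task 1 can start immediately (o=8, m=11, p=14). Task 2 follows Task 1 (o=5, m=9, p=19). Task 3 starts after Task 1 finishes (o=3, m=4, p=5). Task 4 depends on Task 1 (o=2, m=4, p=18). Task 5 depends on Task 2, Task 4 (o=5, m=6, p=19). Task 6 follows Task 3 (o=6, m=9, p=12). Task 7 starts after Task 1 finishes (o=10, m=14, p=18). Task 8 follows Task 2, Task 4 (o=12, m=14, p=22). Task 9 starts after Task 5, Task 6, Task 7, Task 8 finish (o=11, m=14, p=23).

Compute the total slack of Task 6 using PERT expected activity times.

12 days

te_Task 1 = (8 + 4·11 + 14)/6 = 66/6 = 11
te_Task 2 = (5 + 4·9 + 19)/6 = 60/6 = 10
te_Task 3 = (3 + 4·4 + 5)/6 = 24/6 = 4
te_Task 4 = (2 + 4·4 + 18)/6 = 36/6 = 6
te_Task 5 = (5 + 4·6 + 19)/6 = 48/6 = 8
te_Task 6 = (6 + 4·9 + 12)/6 = 54/6 = 9
te_Task 7 = (10 + 4·14 + 18)/6 = 84/6 = 14
te_Task 8 = (12 + 4·14 + 22)/6 = 90/6 = 15
te_Task 9 = (11 + 4·14 + 23)/6 = 90/6 = 15

Forward pass:
ES_Task 1 = 0; EF_Task 1 = 11
ES_Task 2 = 11; EF_Task 2 = 11+10 = 21
ES_Task 3 = 11; EF_Task 3 = 11+4 = 15
ES_Task 4 = 11; EF_Task 4 = 11+6 = 17
ES_Task 5 = max(EF_Task 2=21, EF_Task 4=17) = 21; EF_Task 5 = 21+8 = 29
ES_Task 6 = 15; EF_Task 6 = 15+9 = 24
ES_Task 7 = 11; EF_Task 7 = 11+14 = 25
ES_Task 8 = max(EF_Task 2=21, EF_Task 4=17) = 21; EF_Task 8 = 21+15 = 36
ES_Task 9 = max(EF_Task 5=29, EF_Task 6=24, EF_Task 7=25, EF_Task 8=36) = 36; EF_Task 9 = 36+15 = 51
Expected project duration μ = 51 days. Critical path: Task 1 → Task 2 → Task 8 → Task 9.

Backward pass:
LF_Task 9 = 51; LS_Task 9 = 51−15 = 36
LF_Task 8 = LS_Task 9 = 36; LS_Task 8 = 36−15 = 21
LF_Task 7 = LS_Task 9 = 36; LS_Task 7 = 36−14 = 22
LF_Task 6 = LS_Task 9 = 36; LS_Task 6 = 36−9 = 27
LF_Task 5 = LS_Task 9 = 36; LS_Task 5 = 36−8 = 28
LF_Task 4 = min(LS_Task 5=28, LS_Task 8=21) = 21; LS_Task 4 = 21−6 = 15
LF_Task 3 = LS_Task 6 = 27; LS_Task 3 = 27−4 = 23
LF_Task 2 = min(LS_Task 5=28, LS_Task 8=21) = 21; LS_Task 2 = 21−10 = 11
LF_Task 1 = min(LS_Task 2=11, LS_Task 3=23, LS_Task 4=15, LS_Task 7=22) = 11; LS_Task 1 = 11−11 = 0
Slack_Task 6 = LS_Task 6 − ES_Task 6 = 27 − 15 = 12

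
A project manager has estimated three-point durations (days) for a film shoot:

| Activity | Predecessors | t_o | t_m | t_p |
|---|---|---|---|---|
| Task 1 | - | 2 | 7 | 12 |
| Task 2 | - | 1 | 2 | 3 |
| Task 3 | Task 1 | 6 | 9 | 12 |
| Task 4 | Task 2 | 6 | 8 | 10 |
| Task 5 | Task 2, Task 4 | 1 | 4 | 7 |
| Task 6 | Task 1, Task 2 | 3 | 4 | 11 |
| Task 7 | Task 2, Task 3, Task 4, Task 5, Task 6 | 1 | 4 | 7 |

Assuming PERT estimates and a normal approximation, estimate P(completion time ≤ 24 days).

0.966

te_Task 1 = (2 + 4·7 + 12)/6 = 42/6 = 7; σ²_Task 1 = ((12−2)/6)² = 2.778
te_Task 2 = (1 + 4·2 + 3)/6 = 12/6 = 2; σ²_Task 2 = ((3−1)/6)² = 0.111
te_Task 3 = (6 + 4·9 + 12)/6 = 54/6 = 9; σ²_Task 3 = ((12−6)/6)² = 1.000
te_Task 4 = (6 + 4·8 + 10)/6 = 48/6 = 8; σ²_Task 4 = ((10−6)/6)² = 0.444
te_Task 5 = (1 + 4·4 + 7)/6 = 24/6 = 4; σ²_Task 5 = ((7−1)/6)² = 1.000
te_Task 6 = (3 + 4·4 + 11)/6 = 30/6 = 5; σ²_Task 6 = ((11−3)/6)² = 1.778
te_Task 7 = (1 + 4·4 + 7)/6 = 24/6 = 4; σ²_Task 7 = ((7−1)/6)² = 1.000

Forward pass:
ES_Task 1 = 0; EF_Task 1 = 7
ES_Task 2 = 0; EF_Task 2 = 2
ES_Task 3 = 7; EF_Task 3 = 7+9 = 16
ES_Task 4 = 2; EF_Task 4 = 2+8 = 10
ES_Task 5 = max(EF_Task 2=2, EF_Task 4=10) = 10; EF_Task 5 = 10+4 = 14
ES_Task 6 = max(EF_Task 1=7, EF_Task 2=2) = 7; EF_Task 6 = 7+5 = 12
ES_Task 7 = max(EF_Task 2=2, EF_Task 3=16, EF_Task 4=10, EF_Task 5=14, EF_Task 6=12) = 16; EF_Task 7 = 16+4 = 20
Expected project duration μ = 20 days. Critical path: Task 1 → Task 3 → Task 7.

Variance along critical path = 2.778 + 1.000 + 1.000 = 4.778; σ = √4.778 = 2.186 days.
Z = (24 − 20) / 2.186 = 1.830
P(T ≤ 24) = Φ(1.830) ≈ 0.966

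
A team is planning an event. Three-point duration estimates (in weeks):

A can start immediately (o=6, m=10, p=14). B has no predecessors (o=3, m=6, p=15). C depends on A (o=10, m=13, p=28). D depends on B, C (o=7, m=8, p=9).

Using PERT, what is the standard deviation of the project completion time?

3.30 weeks

te_A = (6 + 4·10 + 14)/6 = 60/6 = 10; σ²_A = ((14−6)/6)² = 1.778
te_B = (3 + 4·6 + 15)/6 = 42/6 = 7; σ²_B = ((15−3)/6)² = 4.000
te_C = (10 + 4·13 + 28)/6 = 90/6 = 15; σ²_C = ((28−10)/6)² = 9.000
te_D = (7 + 4·8 + 9)/6 = 48/6 = 8; σ²_D = ((9−7)/6)² = 0.111

Forward pass:
ES_A = 0; EF_A = 10
ES_B = 0; EF_B = 7
ES_C = 10; EF_C = 10+15 = 25
ES_D = max(EF_B=7, EF_C=25) = 25; EF_D = 25+8 = 33
Expected project duration μ = 33 weeks. Critical path: A → C → D.

Variance along critical path = 1.778 + 9.000 + 0.111 = 10.889
σ = √10.889 = 3.300 weeks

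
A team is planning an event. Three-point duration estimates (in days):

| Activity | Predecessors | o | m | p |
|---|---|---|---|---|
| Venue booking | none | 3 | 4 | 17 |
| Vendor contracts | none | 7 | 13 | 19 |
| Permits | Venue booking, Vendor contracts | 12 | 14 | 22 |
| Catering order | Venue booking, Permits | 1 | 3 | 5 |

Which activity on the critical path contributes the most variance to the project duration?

te_Venue booking = (3 + 4·4 + 17)/6 = 36/6 = 6; σ²_Venue booking = ((17−3)/6)² = 5.444
te_Vendor contracts = (7 + 4·13 + 19)/6 = 78/6 = 13; σ²_Vendor contracts = ((19−7)/6)² = 4.000
te_Permits = (12 + 4·14 + 22)/6 = 90/6 = 15; σ²_Permits = ((22−12)/6)² = 2.778
te_Catering order = (1 + 4·3 + 5)/6 = 18/6 = 3; σ²_Catering order = ((5−1)/6)² = 0.444

Forward pass:
ES_Venue booking = 0; EF_Venue booking = 6
ES_Vendor contracts = 0; EF_Vendor contracts = 13
ES_Permits = max(EF_Venue booking=6, EF_Vendor contracts=13) = 13; EF_Permits = 13+15 = 28
ES_Catering order = max(EF_Venue booking=6, EF_Permits=28) = 28; EF_Catering order = 28+3 = 31
Expected project duration μ = 31 days. Critical path: Vendor contracts → Permits → Catering order.

Variances on critical path: σ²_Vendor contracts=4.000, σ²_Permits=2.778, σ²_Catering order=0.444.
Largest is σ²_Vendor contracts = 4.000.

Vendor contracts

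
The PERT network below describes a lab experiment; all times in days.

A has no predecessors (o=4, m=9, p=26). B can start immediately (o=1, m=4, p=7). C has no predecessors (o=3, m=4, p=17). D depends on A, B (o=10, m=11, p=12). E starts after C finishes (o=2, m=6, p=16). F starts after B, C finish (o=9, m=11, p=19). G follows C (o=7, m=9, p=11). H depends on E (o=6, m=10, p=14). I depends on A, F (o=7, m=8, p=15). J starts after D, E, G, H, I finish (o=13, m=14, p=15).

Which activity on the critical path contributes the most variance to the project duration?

C

te_A = (4 + 4·9 + 26)/6 = 66/6 = 11; σ²_A = ((26−4)/6)² = 13.444
te_B = (1 + 4·4 + 7)/6 = 24/6 = 4; σ²_B = ((7−1)/6)² = 1.000
te_C = (3 + 4·4 + 17)/6 = 36/6 = 6; σ²_C = ((17−3)/6)² = 5.444
te_D = (10 + 4·11 + 12)/6 = 66/6 = 11; σ²_D = ((12−10)/6)² = 0.111
te_E = (2 + 4·6 + 16)/6 = 42/6 = 7; σ²_E = ((16−2)/6)² = 5.444
te_F = (9 + 4·11 + 19)/6 = 72/6 = 12; σ²_F = ((19−9)/6)² = 2.778
te_G = (7 + 4·9 + 11)/6 = 54/6 = 9; σ²_G = ((11−7)/6)² = 0.444
te_H = (6 + 4·10 + 14)/6 = 60/6 = 10; σ²_H = ((14−6)/6)² = 1.778
te_I = (7 + 4·8 + 15)/6 = 54/6 = 9; σ²_I = ((15−7)/6)² = 1.778
te_J = (13 + 4·14 + 15)/6 = 84/6 = 14; σ²_J = ((15−13)/6)² = 0.111

Forward pass:
ES_A = 0; EF_A = 11
ES_B = 0; EF_B = 4
ES_C = 0; EF_C = 6
ES_D = max(EF_A=11, EF_B=4) = 11; EF_D = 11+11 = 22
ES_E = 6; EF_E = 6+7 = 13
ES_F = max(EF_B=4, EF_C=6) = 6; EF_F = 6+12 = 18
ES_G = 6; EF_G = 6+9 = 15
ES_H = 13; EF_H = 13+10 = 23
ES_I = max(EF_A=11, EF_F=18) = 18; EF_I = 18+9 = 27
ES_J = max(EF_D=22, EF_E=13, EF_G=15, EF_H=23, EF_I=27) = 27; EF_J = 27+14 = 41
Expected project duration μ = 41 days. Critical path: C → F → I → J.

Variances on critical path: σ²_C=5.444, σ²_F=2.778, σ²_I=1.778, σ²_J=0.111.
Largest is σ²_C = 5.444.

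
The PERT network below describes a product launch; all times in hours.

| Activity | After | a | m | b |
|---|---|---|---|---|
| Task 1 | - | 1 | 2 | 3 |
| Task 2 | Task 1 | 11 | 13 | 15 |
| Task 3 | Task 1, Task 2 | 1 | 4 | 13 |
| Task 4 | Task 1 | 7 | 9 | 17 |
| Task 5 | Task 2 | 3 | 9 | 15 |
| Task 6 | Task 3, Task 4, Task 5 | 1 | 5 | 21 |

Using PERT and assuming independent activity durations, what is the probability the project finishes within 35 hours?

te_Task 1 = (1 + 4·2 + 3)/6 = 12/6 = 2; σ²_Task 1 = ((3−1)/6)² = 0.111
te_Task 2 = (11 + 4·13 + 15)/6 = 78/6 = 13; σ²_Task 2 = ((15−11)/6)² = 0.444
te_Task 3 = (1 + 4·4 + 13)/6 = 30/6 = 5; σ²_Task 3 = ((13−1)/6)² = 4.000
te_Task 4 = (7 + 4·9 + 17)/6 = 60/6 = 10; σ²_Task 4 = ((17−7)/6)² = 2.778
te_Task 5 = (3 + 4·9 + 15)/6 = 54/6 = 9; σ²_Task 5 = ((15−3)/6)² = 4.000
te_Task 6 = (1 + 4·5 + 21)/6 = 42/6 = 7; σ²_Task 6 = ((21−1)/6)² = 11.111

Forward pass:
ES_Task 1 = 0; EF_Task 1 = 2
ES_Task 2 = 2; EF_Task 2 = 2+13 = 15
ES_Task 3 = max(EF_Task 1=2, EF_Task 2=15) = 15; EF_Task 3 = 15+5 = 20
ES_Task 4 = 2; EF_Task 4 = 2+10 = 12
ES_Task 5 = 15; EF_Task 5 = 15+9 = 24
ES_Task 6 = max(EF_Task 3=20, EF_Task 4=12, EF_Task 5=24) = 24; EF_Task 6 = 24+7 = 31
Expected project duration μ = 31 hours. Critical path: Task 1 → Task 2 → Task 5 → Task 6.

Variance along critical path = 0.111 + 0.444 + 4.000 + 11.111 = 15.667; σ = √15.667 = 3.958 hours.
Z = (35 − 31) / 3.958 = 1.011
P(T ≤ 35) = Φ(1.011) ≈ 0.844

0.844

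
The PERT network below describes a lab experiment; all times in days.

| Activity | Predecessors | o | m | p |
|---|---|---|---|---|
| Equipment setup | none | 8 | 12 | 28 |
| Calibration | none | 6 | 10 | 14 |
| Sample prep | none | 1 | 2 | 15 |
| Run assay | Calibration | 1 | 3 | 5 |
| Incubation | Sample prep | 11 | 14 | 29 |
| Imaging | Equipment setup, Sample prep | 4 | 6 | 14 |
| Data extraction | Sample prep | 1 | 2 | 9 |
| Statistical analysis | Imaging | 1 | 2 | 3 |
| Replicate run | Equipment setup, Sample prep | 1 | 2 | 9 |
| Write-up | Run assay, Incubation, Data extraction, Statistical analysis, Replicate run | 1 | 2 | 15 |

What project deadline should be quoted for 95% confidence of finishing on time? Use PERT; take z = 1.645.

te_Equipment setup = (8 + 4·12 + 28)/6 = 84/6 = 14; σ²_Equipment setup = ((28−8)/6)² = 11.111
te_Calibration = (6 + 4·10 + 14)/6 = 60/6 = 10; σ²_Calibration = ((14−6)/6)² = 1.778
te_Sample prep = (1 + 4·2 + 15)/6 = 24/6 = 4; σ²_Sample prep = ((15−1)/6)² = 5.444
te_Run assay = (1 + 4·3 + 5)/6 = 18/6 = 3; σ²_Run assay = ((5−1)/6)² = 0.444
te_Incubation = (11 + 4·14 + 29)/6 = 96/6 = 16; σ²_Incubation = ((29−11)/6)² = 9.000
te_Imaging = (4 + 4·6 + 14)/6 = 42/6 = 7; σ²_Imaging = ((14−4)/6)² = 2.778
te_Data extraction = (1 + 4·2 + 9)/6 = 18/6 = 3; σ²_Data extraction = ((9−1)/6)² = 1.778
te_Statistical analysis = (1 + 4·2 + 3)/6 = 12/6 = 2; σ²_Statistical analysis = ((3−1)/6)² = 0.111
te_Replicate run = (1 + 4·2 + 9)/6 = 18/6 = 3; σ²_Replicate run = ((9−1)/6)² = 1.778
te_Write-up = (1 + 4·2 + 15)/6 = 24/6 = 4; σ²_Write-up = ((15−1)/6)² = 5.444

Forward pass:
ES_Equipment setup = 0; EF_Equipment setup = 14
ES_Calibration = 0; EF_Calibration = 10
ES_Sample prep = 0; EF_Sample prep = 4
ES_Run assay = 10; EF_Run assay = 10+3 = 13
ES_Incubation = 4; EF_Incubation = 4+16 = 20
ES_Imaging = max(EF_Equipment setup=14, EF_Sample prep=4) = 14; EF_Imaging = 14+7 = 21
ES_Data extraction = 4; EF_Data extraction = 4+3 = 7
ES_Statistical analysis = 21; EF_Statistical analysis = 21+2 = 23
ES_Replicate run = max(EF_Equipment setup=14, EF_Sample prep=4) = 14; EF_Replicate run = 14+3 = 17
ES_Write-up = max(EF_Run assay=13, EF_Incubation=20, EF_Data extraction=7, EF_Statistical analysis=23, EF_Replicate run=17) = 23; EF_Write-up = 23+4 = 27
Expected project duration μ = 27 days. Critical path: Equipment setup → Imaging → Statistical analysis → Write-up.

Variance along critical path = 11.111 + 2.778 + 0.111 + 5.444 = 19.444; σ = 4.410 days.
D = μ + z·σ = 27 + 1.645·4.410 = 34.3 days

34.3 days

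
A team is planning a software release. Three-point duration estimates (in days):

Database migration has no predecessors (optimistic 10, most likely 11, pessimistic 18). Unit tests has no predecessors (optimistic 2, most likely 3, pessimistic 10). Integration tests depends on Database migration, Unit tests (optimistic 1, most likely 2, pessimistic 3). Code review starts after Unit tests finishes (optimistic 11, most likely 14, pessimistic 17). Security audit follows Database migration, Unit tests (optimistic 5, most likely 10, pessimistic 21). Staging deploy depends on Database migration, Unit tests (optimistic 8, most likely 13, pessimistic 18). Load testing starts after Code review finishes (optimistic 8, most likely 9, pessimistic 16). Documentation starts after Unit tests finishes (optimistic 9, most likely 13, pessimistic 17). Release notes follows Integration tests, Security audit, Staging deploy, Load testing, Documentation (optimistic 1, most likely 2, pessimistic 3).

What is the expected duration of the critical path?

te_Database migration = (10 + 4·11 + 18)/6 = 72/6 = 12
te_Unit tests = (2 + 4·3 + 10)/6 = 24/6 = 4
te_Integration tests = (1 + 4·2 + 3)/6 = 12/6 = 2
te_Code review = (11 + 4·14 + 17)/6 = 84/6 = 14
te_Security audit = (5 + 4·10 + 21)/6 = 66/6 = 11
te_Staging deploy = (8 + 4·13 + 18)/6 = 78/6 = 13
te_Load testing = (8 + 4·9 + 16)/6 = 60/6 = 10
te_Documentation = (9 + 4·13 + 17)/6 = 78/6 = 13
te_Release notes = (1 + 4·2 + 3)/6 = 12/6 = 2

Forward pass:
ES_Database migration = 0; EF_Database migration = 12
ES_Unit tests = 0; EF_Unit tests = 4
ES_Integration tests = max(EF_Database migration=12, EF_Unit tests=4) = 12; EF_Integration tests = 12+2 = 14
ES_Code review = 4; EF_Code review = 4+14 = 18
ES_Security audit = max(EF_Database migration=12, EF_Unit tests=4) = 12; EF_Security audit = 12+11 = 23
ES_Staging deploy = max(EF_Database migration=12, EF_Unit tests=4) = 12; EF_Staging deploy = 12+13 = 25
ES_Load testing = 18; EF_Load testing = 18+10 = 28
ES_Documentation = 4; EF_Documentation = 4+13 = 17
ES_Release notes = max(EF_Integration tests=14, EF_Security audit=23, EF_Staging deploy=25, EF_Load testing=28, EF_Documentation=17) = 28; EF_Release notes = 28+2 = 30
Expected project duration μ = 30 days. Critical path: Unit tests → Code review → Load testing → Release notes.

30 days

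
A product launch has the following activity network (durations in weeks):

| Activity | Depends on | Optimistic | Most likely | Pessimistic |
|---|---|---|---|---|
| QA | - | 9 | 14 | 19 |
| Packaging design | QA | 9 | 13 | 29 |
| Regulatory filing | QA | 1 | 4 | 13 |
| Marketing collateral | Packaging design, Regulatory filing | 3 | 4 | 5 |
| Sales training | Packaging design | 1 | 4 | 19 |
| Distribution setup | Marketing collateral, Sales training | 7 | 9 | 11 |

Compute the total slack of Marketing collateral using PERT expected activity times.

2 weeks

te_QA = (9 + 4·14 + 19)/6 = 84/6 = 14
te_Packaging design = (9 + 4·13 + 29)/6 = 90/6 = 15
te_Regulatory filing = (1 + 4·4 + 13)/6 = 30/6 = 5
te_Marketing collateral = (3 + 4·4 + 5)/6 = 24/6 = 4
te_Sales training = (1 + 4·4 + 19)/6 = 36/6 = 6
te_Distribution setup = (7 + 4·9 + 11)/6 = 54/6 = 9

Forward pass:
ES_QA = 0; EF_QA = 14
ES_Packaging design = 14; EF_Packaging design = 14+15 = 29
ES_Regulatory filing = 14; EF_Regulatory filing = 14+5 = 19
ES_Marketing collateral = max(EF_Packaging design=29, EF_Regulatory filing=19) = 29; EF_Marketing collateral = 29+4 = 33
ES_Sales training = 29; EF_Sales training = 29+6 = 35
ES_Distribution setup = max(EF_Marketing collateral=33, EF_Sales training=35) = 35; EF_Distribution setup = 35+9 = 44
Expected project duration μ = 44 weeks. Critical path: QA → Packaging design → Sales training → Distribution setup.

Backward pass:
LF_Distribution setup = 44; LS_Distribution setup = 44−9 = 35
LF_Sales training = LS_Distribution setup = 35; LS_Sales training = 35−6 = 29
LF_Marketing collateral = LS_Distribution setup = 35; LS_Marketing collateral = 35−4 = 31
LF_Regulatory filing = LS_Marketing collateral = 31; LS_Regulatory filing = 31−5 = 26
LF_Packaging design = min(LS_Marketing collateral=31, LS_Sales training=29) = 29; LS_Packaging design = 29−15 = 14
LF_QA = min(LS_Packaging design=14, LS_Regulatory filing=26) = 14; LS_QA = 14−14 = 0
Slack_Marketing collateral = LS_Marketing collateral − ES_Marketing collateral = 31 − 29 = 2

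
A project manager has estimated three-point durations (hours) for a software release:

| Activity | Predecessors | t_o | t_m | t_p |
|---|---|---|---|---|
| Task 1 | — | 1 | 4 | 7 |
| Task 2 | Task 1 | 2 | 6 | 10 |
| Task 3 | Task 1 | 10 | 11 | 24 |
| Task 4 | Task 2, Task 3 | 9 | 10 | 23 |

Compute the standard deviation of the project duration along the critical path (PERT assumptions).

3.45 hours

te_Task 1 = (1 + 4·4 + 7)/6 = 24/6 = 4; σ²_Task 1 = ((7−1)/6)² = 1.000
te_Task 2 = (2 + 4·6 + 10)/6 = 36/6 = 6; σ²_Task 2 = ((10−2)/6)² = 1.778
te_Task 3 = (10 + 4·11 + 24)/6 = 78/6 = 13; σ²_Task 3 = ((24−10)/6)² = 5.444
te_Task 4 = (9 + 4·10 + 23)/6 = 72/6 = 12; σ²_Task 4 = ((23−9)/6)² = 5.444

Forward pass:
ES_Task 1 = 0; EF_Task 1 = 4
ES_Task 2 = 4; EF_Task 2 = 4+6 = 10
ES_Task 3 = 4; EF_Task 3 = 4+13 = 17
ES_Task 4 = max(EF_Task 2=10, EF_Task 3=17) = 17; EF_Task 4 = 17+12 = 29
Expected project duration μ = 29 hours. Critical path: Task 1 → Task 3 → Task 4.

Variance along critical path = 1.000 + 5.444 + 5.444 = 11.889
σ = √11.889 = 3.448 hours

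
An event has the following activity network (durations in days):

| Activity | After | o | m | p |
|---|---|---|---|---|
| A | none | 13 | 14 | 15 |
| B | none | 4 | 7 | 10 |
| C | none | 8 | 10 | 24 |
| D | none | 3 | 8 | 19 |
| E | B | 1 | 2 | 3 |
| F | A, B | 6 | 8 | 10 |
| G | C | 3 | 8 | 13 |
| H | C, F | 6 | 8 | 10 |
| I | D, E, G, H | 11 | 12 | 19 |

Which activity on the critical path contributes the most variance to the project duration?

te_A = (13 + 4·14 + 15)/6 = 84/6 = 14; σ²_A = ((15−13)/6)² = 0.111
te_B = (4 + 4·7 + 10)/6 = 42/6 = 7; σ²_B = ((10−4)/6)² = 1.000
te_C = (8 + 4·10 + 24)/6 = 72/6 = 12; σ²_C = ((24−8)/6)² = 7.111
te_D = (3 + 4·8 + 19)/6 = 54/6 = 9; σ²_D = ((19−3)/6)² = 7.111
te_E = (1 + 4·2 + 3)/6 = 12/6 = 2; σ²_E = ((3−1)/6)² = 0.111
te_F = (6 + 4·8 + 10)/6 = 48/6 = 8; σ²_F = ((10−6)/6)² = 0.444
te_G = (3 + 4·8 + 13)/6 = 48/6 = 8; σ²_G = ((13−3)/6)² = 2.778
te_H = (6 + 4·8 + 10)/6 = 48/6 = 8; σ²_H = ((10−6)/6)² = 0.444
te_I = (11 + 4·12 + 19)/6 = 78/6 = 13; σ²_I = ((19−11)/6)² = 1.778

Forward pass:
ES_A = 0; EF_A = 14
ES_B = 0; EF_B = 7
ES_C = 0; EF_C = 12
ES_D = 0; EF_D = 9
ES_E = 7; EF_E = 7+2 = 9
ES_F = max(EF_A=14, EF_B=7) = 14; EF_F = 14+8 = 22
ES_G = 12; EF_G = 12+8 = 20
ES_H = max(EF_C=12, EF_F=22) = 22; EF_H = 22+8 = 30
ES_I = max(EF_D=9, EF_E=9, EF_G=20, EF_H=30) = 30; EF_I = 30+13 = 43
Expected project duration μ = 43 days. Critical path: A → F → H → I.

Variances on critical path: σ²_A=0.111, σ²_F=0.444, σ²_H=0.444, σ²_I=1.778.
Largest is σ²_I = 1.778.

I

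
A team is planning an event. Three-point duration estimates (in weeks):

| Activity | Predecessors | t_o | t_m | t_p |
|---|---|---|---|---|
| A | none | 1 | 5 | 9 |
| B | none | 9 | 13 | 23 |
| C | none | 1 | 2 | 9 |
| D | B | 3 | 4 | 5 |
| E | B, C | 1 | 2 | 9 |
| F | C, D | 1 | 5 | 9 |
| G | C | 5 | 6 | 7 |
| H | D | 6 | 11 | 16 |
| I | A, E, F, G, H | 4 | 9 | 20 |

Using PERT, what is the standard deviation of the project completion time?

te_A = (1 + 4·5 + 9)/6 = 30/6 = 5; σ²_A = ((9−1)/6)² = 1.778
te_B = (9 + 4·13 + 23)/6 = 84/6 = 14; σ²_B = ((23−9)/6)² = 5.444
te_C = (1 + 4·2 + 9)/6 = 18/6 = 3; σ²_C = ((9−1)/6)² = 1.778
te_D = (3 + 4·4 + 5)/6 = 24/6 = 4; σ²_D = ((5−3)/6)² = 0.111
te_E = (1 + 4·2 + 9)/6 = 18/6 = 3; σ²_E = ((9−1)/6)² = 1.778
te_F = (1 + 4·5 + 9)/6 = 30/6 = 5; σ²_F = ((9−1)/6)² = 1.778
te_G = (5 + 4·6 + 7)/6 = 36/6 = 6; σ²_G = ((7−5)/6)² = 0.111
te_H = (6 + 4·11 + 16)/6 = 66/6 = 11; σ²_H = ((16−6)/6)² = 2.778
te_I = (4 + 4·9 + 20)/6 = 60/6 = 10; σ²_I = ((20−4)/6)² = 7.111

Forward pass:
ES_A = 0; EF_A = 5
ES_B = 0; EF_B = 14
ES_C = 0; EF_C = 3
ES_D = 14; EF_D = 14+4 = 18
ES_E = max(EF_B=14, EF_C=3) = 14; EF_E = 14+3 = 17
ES_F = max(EF_C=3, EF_D=18) = 18; EF_F = 18+5 = 23
ES_G = 3; EF_G = 3+6 = 9
ES_H = 18; EF_H = 18+11 = 29
ES_I = max(EF_A=5, EF_E=17, EF_F=23, EF_G=9, EF_H=29) = 29; EF_I = 29+10 = 39
Expected project duration μ = 39 weeks. Critical path: B → D → H → I.

Variance along critical path = 5.444 + 0.111 + 2.778 + 7.111 = 15.444
σ = √15.444 = 3.930 weeks

3.93 weeks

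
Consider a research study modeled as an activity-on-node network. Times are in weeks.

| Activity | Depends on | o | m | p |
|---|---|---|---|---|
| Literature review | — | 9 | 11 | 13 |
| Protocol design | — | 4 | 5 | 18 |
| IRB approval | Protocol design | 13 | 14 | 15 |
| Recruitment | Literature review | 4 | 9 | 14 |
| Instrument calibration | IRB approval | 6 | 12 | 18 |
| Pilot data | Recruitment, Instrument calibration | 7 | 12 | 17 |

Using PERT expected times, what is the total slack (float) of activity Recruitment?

13 weeks

te_Literature review = (9 + 4·11 + 13)/6 = 66/6 = 11
te_Protocol design = (4 + 4·5 + 18)/6 = 42/6 = 7
te_IRB approval = (13 + 4·14 + 15)/6 = 84/6 = 14
te_Recruitment = (4 + 4·9 + 14)/6 = 54/6 = 9
te_Instrument calibration = (6 + 4·12 + 18)/6 = 72/6 = 12
te_Pilot data = (7 + 4·12 + 17)/6 = 72/6 = 12

Forward pass:
ES_Literature review = 0; EF_Literature review = 11
ES_Protocol design = 0; EF_Protocol design = 7
ES_IRB approval = 7; EF_IRB approval = 7+14 = 21
ES_Recruitment = 11; EF_Recruitment = 11+9 = 20
ES_Instrument calibration = 21; EF_Instrument calibration = 21+12 = 33
ES_Pilot data = max(EF_Recruitment=20, EF_Instrument calibration=33) = 33; EF_Pilot data = 33+12 = 45
Expected project duration μ = 45 weeks. Critical path: Protocol design → IRB approval → Instrument calibration → Pilot data.

Backward pass:
LF_Pilot data = 45; LS_Pilot data = 45−12 = 33
LF_Instrument calibration = LS_Pilot data = 33; LS_Instrument calibration = 33−12 = 21
LF_Recruitment = LS_Pilot data = 33; LS_Recruitment = 33−9 = 24
LF_IRB approval = LS_Instrument calibration = 21; LS_IRB approval = 21−14 = 7
LF_Protocol design = LS_IRB approval = 7; LS_Protocol design = 7−7 = 0
LF_Literature review = LS_Recruitment = 24; LS_Literature review = 24−11 = 13
Slack_Recruitment = LS_Recruitment − ES_Recruitment = 24 − 11 = 13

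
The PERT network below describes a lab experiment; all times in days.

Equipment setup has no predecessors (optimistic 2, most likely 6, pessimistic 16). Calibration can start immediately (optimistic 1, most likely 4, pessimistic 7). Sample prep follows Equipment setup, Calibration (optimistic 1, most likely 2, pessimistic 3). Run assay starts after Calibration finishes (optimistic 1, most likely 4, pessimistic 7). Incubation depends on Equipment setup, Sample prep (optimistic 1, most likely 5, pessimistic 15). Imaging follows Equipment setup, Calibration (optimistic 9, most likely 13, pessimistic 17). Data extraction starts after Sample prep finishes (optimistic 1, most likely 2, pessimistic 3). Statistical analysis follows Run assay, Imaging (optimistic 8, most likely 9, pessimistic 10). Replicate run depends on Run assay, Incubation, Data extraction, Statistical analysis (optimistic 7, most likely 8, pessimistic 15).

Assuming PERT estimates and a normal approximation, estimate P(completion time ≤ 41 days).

0.840

te_Equipment setup = (2 + 4·6 + 16)/6 = 42/6 = 7; σ²_Equipment setup = ((16−2)/6)² = 5.444
te_Calibration = (1 + 4·4 + 7)/6 = 24/6 = 4; σ²_Calibration = ((7−1)/6)² = 1.000
te_Sample prep = (1 + 4·2 + 3)/6 = 12/6 = 2; σ²_Sample prep = ((3−1)/6)² = 0.111
te_Run assay = (1 + 4·4 + 7)/6 = 24/6 = 4; σ²_Run assay = ((7−1)/6)² = 1.000
te_Incubation = (1 + 4·5 + 15)/6 = 36/6 = 6; σ²_Incubation = ((15−1)/6)² = 5.444
te_Imaging = (9 + 4·13 + 17)/6 = 78/6 = 13; σ²_Imaging = ((17−9)/6)² = 1.778
te_Data extraction = (1 + 4·2 + 3)/6 = 12/6 = 2; σ²_Data extraction = ((3−1)/6)² = 0.111
te_Statistical analysis = (8 + 4·9 + 10)/6 = 54/6 = 9; σ²_Statistical analysis = ((10−8)/6)² = 0.111
te_Replicate run = (7 + 4·8 + 15)/6 = 54/6 = 9; σ²_Replicate run = ((15−7)/6)² = 1.778

Forward pass:
ES_Equipment setup = 0; EF_Equipment setup = 7
ES_Calibration = 0; EF_Calibration = 4
ES_Sample prep = max(EF_Equipment setup=7, EF_Calibration=4) = 7; EF_Sample prep = 7+2 = 9
ES_Run assay = 4; EF_Run assay = 4+4 = 8
ES_Incubation = max(EF_Equipment setup=7, EF_Sample prep=9) = 9; EF_Incubation = 9+6 = 15
ES_Imaging = max(EF_Equipment setup=7, EF_Calibration=4) = 7; EF_Imaging = 7+13 = 20
ES_Data extraction = 9; EF_Data extraction = 9+2 = 11
ES_Statistical analysis = max(EF_Run assay=8, EF_Imaging=20) = 20; EF_Statistical analysis = 20+9 = 29
ES_Replicate run = max(EF_Run assay=8, EF_Incubation=15, EF_Data extraction=11, EF_Statistical analysis=29) = 29; EF_Replicate run = 29+9 = 38
Expected project duration μ = 38 days. Critical path: Equipment setup → Imaging → Statistical analysis → Replicate run.

Variance along critical path = 5.444 + 1.778 + 0.111 + 1.778 = 9.111; σ = √9.111 = 3.018 days.
Z = (41 − 38) / 3.018 = 0.994
P(T ≤ 41) = Φ(0.994) ≈ 0.840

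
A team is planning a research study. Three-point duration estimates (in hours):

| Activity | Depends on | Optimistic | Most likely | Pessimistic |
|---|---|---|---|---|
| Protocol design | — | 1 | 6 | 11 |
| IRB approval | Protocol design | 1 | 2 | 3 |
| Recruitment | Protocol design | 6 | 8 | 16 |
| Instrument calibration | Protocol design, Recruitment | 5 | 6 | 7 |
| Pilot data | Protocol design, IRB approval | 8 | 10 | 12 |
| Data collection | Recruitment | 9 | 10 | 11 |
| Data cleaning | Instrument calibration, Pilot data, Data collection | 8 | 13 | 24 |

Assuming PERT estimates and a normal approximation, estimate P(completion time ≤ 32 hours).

te_Protocol design = (1 + 4·6 + 11)/6 = 36/6 = 6; σ²_Protocol design = ((11−1)/6)² = 2.778
te_IRB approval = (1 + 4·2 + 3)/6 = 12/6 = 2; σ²_IRB approval = ((3−1)/6)² = 0.111
te_Recruitment = (6 + 4·8 + 16)/6 = 54/6 = 9; σ²_Recruitment = ((16−6)/6)² = 2.778
te_Instrument calibration = (5 + 4·6 + 7)/6 = 36/6 = 6; σ²_Instrument calibration = ((7−5)/6)² = 0.111
te_Pilot data = (8 + 4·10 + 12)/6 = 60/6 = 10; σ²_Pilot data = ((12−8)/6)² = 0.444
te_Data collection = (9 + 4·10 + 11)/6 = 60/6 = 10; σ²_Data collection = ((11−9)/6)² = 0.111
te_Data cleaning = (8 + 4·13 + 24)/6 = 84/6 = 14; σ²_Data cleaning = ((24−8)/6)² = 7.111

Forward pass:
ES_Protocol design = 0; EF_Protocol design = 6
ES_IRB approval = 6; EF_IRB approval = 6+2 = 8
ES_Recruitment = 6; EF_Recruitment = 6+9 = 15
ES_Instrument calibration = max(EF_Protocol design=6, EF_Recruitment=15) = 15; EF_Instrument calibration = 15+6 = 21
ES_Pilot data = max(EF_Protocol design=6, EF_IRB approval=8) = 8; EF_Pilot data = 8+10 = 18
ES_Data collection = 15; EF_Data collection = 15+10 = 25
ES_Data cleaning = max(EF_Instrument calibration=21, EF_Pilot data=18, EF_Data collection=25) = 25; EF_Data cleaning = 25+14 = 39
Expected project duration μ = 39 hours. Critical path: Protocol design → Recruitment → Data collection → Data cleaning.

Variance along critical path = 2.778 + 2.778 + 0.111 + 7.111 = 12.778; σ = √12.778 = 3.575 hours.
Z = (32 − 39) / 3.575 = -1.958
P(T ≤ 32) = Φ(-1.958) ≈ 0.025

0.025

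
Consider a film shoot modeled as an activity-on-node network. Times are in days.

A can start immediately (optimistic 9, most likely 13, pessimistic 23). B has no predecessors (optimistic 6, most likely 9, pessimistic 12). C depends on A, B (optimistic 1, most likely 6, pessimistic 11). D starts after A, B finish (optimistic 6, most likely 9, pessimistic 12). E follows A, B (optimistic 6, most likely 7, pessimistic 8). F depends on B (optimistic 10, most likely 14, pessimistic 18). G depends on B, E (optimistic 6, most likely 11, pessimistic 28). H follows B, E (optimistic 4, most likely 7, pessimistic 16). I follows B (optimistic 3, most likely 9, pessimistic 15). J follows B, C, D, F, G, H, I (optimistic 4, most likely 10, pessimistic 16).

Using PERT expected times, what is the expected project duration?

44 days

te_A = (9 + 4·13 + 23)/6 = 84/6 = 14
te_B = (6 + 4·9 + 12)/6 = 54/6 = 9
te_C = (1 + 4·6 + 11)/6 = 36/6 = 6
te_D = (6 + 4·9 + 12)/6 = 54/6 = 9
te_E = (6 + 4·7 + 8)/6 = 42/6 = 7
te_F = (10 + 4·14 + 18)/6 = 84/6 = 14
te_G = (6 + 4·11 + 28)/6 = 78/6 = 13
te_H = (4 + 4·7 + 16)/6 = 48/6 = 8
te_I = (3 + 4·9 + 15)/6 = 54/6 = 9
te_J = (4 + 4·10 + 16)/6 = 60/6 = 10

Forward pass:
ES_A = 0; EF_A = 14
ES_B = 0; EF_B = 9
ES_C = max(EF_A=14, EF_B=9) = 14; EF_C = 14+6 = 20
ES_D = max(EF_A=14, EF_B=9) = 14; EF_D = 14+9 = 23
ES_E = max(EF_A=14, EF_B=9) = 14; EF_E = 14+7 = 21
ES_F = 9; EF_F = 9+14 = 23
ES_G = max(EF_B=9, EF_E=21) = 21; EF_G = 21+13 = 34
ES_H = max(EF_B=9, EF_E=21) = 21; EF_H = 21+8 = 29
ES_I = 9; EF_I = 9+9 = 18
ES_J = max(EF_B=9, EF_C=20, EF_D=23, EF_F=23, EF_G=34, EF_H=29, EF_I=18) = 34; EF_J = 34+10 = 44
Expected project duration μ = 44 days. Critical path: A → E → G → J.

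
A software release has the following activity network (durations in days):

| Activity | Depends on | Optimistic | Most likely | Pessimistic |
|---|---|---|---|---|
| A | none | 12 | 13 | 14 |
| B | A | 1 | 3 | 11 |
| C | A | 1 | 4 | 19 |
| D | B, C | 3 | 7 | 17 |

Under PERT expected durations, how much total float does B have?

2 days

te_A = (12 + 4·13 + 14)/6 = 78/6 = 13
te_B = (1 + 4·3 + 11)/6 = 24/6 = 4
te_C = (1 + 4·4 + 19)/6 = 36/6 = 6
te_D = (3 + 4·7 + 17)/6 = 48/6 = 8

Forward pass:
ES_A = 0; EF_A = 13
ES_B = 13; EF_B = 13+4 = 17
ES_C = 13; EF_C = 13+6 = 19
ES_D = max(EF_B=17, EF_C=19) = 19; EF_D = 19+8 = 27
Expected project duration μ = 27 days. Critical path: A → C → D.

Backward pass:
LF_D = 27; LS_D = 27−8 = 19
LF_C = LS_D = 19; LS_C = 19−6 = 13
LF_B = LS_D = 19; LS_B = 19−4 = 15
LF_A = min(LS_B=15, LS_C=13) = 13; LS_A = 13−13 = 0
Slack_B = LS_B − ES_B = 15 − 13 = 2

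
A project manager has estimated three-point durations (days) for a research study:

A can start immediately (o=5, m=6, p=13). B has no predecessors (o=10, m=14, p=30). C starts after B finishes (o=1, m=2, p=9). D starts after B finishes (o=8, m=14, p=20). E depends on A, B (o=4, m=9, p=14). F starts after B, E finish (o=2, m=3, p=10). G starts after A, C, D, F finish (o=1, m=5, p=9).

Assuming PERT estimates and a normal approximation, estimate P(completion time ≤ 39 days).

0.835

te_A = (5 + 4·6 + 13)/6 = 42/6 = 7; σ²_A = ((13−5)/6)² = 1.778
te_B = (10 + 4·14 + 30)/6 = 96/6 = 16; σ²_B = ((30−10)/6)² = 11.111
te_C = (1 + 4·2 + 9)/6 = 18/6 = 3; σ²_C = ((9−1)/6)² = 1.778
te_D = (8 + 4·14 + 20)/6 = 84/6 = 14; σ²_D = ((20−8)/6)² = 4.000
te_E = (4 + 4·9 + 14)/6 = 54/6 = 9; σ²_E = ((14−4)/6)² = 2.778
te_F = (2 + 4·3 + 10)/6 = 24/6 = 4; σ²_F = ((10−2)/6)² = 1.778
te_G = (1 + 4·5 + 9)/6 = 30/6 = 5; σ²_G = ((9−1)/6)² = 1.778

Forward pass:
ES_A = 0; EF_A = 7
ES_B = 0; EF_B = 16
ES_C = 16; EF_C = 16+3 = 19
ES_D = 16; EF_D = 16+14 = 30
ES_E = max(EF_A=7, EF_B=16) = 16; EF_E = 16+9 = 25
ES_F = max(EF_B=16, EF_E=25) = 25; EF_F = 25+4 = 29
ES_G = max(EF_A=7, EF_C=19, EF_D=30, EF_F=29) = 30; EF_G = 30+5 = 35
Expected project duration μ = 35 days. Critical path: B → D → G.

Variance along critical path = 11.111 + 4.000 + 1.778 = 16.889; σ = √16.889 = 4.110 days.
Z = (39 − 35) / 4.110 = 0.973
P(T ≤ 39) = Φ(0.973) ≈ 0.835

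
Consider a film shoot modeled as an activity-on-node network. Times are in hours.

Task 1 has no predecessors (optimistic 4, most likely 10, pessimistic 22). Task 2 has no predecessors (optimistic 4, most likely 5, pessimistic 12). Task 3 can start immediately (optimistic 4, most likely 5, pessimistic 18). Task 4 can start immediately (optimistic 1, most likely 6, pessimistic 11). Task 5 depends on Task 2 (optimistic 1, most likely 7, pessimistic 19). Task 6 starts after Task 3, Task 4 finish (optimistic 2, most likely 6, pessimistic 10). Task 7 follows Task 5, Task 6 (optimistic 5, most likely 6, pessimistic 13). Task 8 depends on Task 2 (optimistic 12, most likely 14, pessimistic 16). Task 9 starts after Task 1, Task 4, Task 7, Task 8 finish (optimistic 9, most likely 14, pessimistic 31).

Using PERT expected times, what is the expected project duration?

37 hours

te_Task 1 = (4 + 4·10 + 22)/6 = 66/6 = 11
te_Task 2 = (4 + 4·5 + 12)/6 = 36/6 = 6
te_Task 3 = (4 + 4·5 + 18)/6 = 42/6 = 7
te_Task 4 = (1 + 4·6 + 11)/6 = 36/6 = 6
te_Task 5 = (1 + 4·7 + 19)/6 = 48/6 = 8
te_Task 6 = (2 + 4·6 + 10)/6 = 36/6 = 6
te_Task 7 = (5 + 4·6 + 13)/6 = 42/6 = 7
te_Task 8 = (12 + 4·14 + 16)/6 = 84/6 = 14
te_Task 9 = (9 + 4·14 + 31)/6 = 96/6 = 16

Forward pass:
ES_Task 1 = 0; EF_Task 1 = 11
ES_Task 2 = 0; EF_Task 2 = 6
ES_Task 3 = 0; EF_Task 3 = 7
ES_Task 4 = 0; EF_Task 4 = 6
ES_Task 5 = 6; EF_Task 5 = 6+8 = 14
ES_Task 6 = max(EF_Task 3=7, EF_Task 4=6) = 7; EF_Task 6 = 7+6 = 13
ES_Task 7 = max(EF_Task 5=14, EF_Task 6=13) = 14; EF_Task 7 = 14+7 = 21
ES_Task 8 = 6; EF_Task 8 = 6+14 = 20
ES_Task 9 = max(EF_Task 1=11, EF_Task 4=6, EF_Task 7=21, EF_Task 8=20) = 21; EF_Task 9 = 21+16 = 37
Expected project duration μ = 37 hours. Critical path: Task 2 → Task 5 → Task 7 → Task 9.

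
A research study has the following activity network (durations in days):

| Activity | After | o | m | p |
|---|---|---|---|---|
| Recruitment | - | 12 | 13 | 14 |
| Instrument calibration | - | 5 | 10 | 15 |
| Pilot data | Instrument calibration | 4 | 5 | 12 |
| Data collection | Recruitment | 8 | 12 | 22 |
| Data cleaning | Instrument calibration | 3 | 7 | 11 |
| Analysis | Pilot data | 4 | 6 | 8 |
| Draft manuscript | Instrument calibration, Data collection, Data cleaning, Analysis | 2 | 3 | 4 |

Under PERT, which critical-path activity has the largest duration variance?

Data collection

te_Recruitment = (12 + 4·13 + 14)/6 = 78/6 = 13; σ²_Recruitment = ((14−12)/6)² = 0.111
te_Instrument calibration = (5 + 4·10 + 15)/6 = 60/6 = 10; σ²_Instrument calibration = ((15−5)/6)² = 2.778
te_Pilot data = (4 + 4·5 + 12)/6 = 36/6 = 6; σ²_Pilot data = ((12−4)/6)² = 1.778
te_Data collection = (8 + 4·12 + 22)/6 = 78/6 = 13; σ²_Data collection = ((22−8)/6)² = 5.444
te_Data cleaning = (3 + 4·7 + 11)/6 = 42/6 = 7; σ²_Data cleaning = ((11−3)/6)² = 1.778
te_Analysis = (4 + 4·6 + 8)/6 = 36/6 = 6; σ²_Analysis = ((8−4)/6)² = 0.444
te_Draft manuscript = (2 + 4·3 + 4)/6 = 18/6 = 3; σ²_Draft manuscript = ((4−2)/6)² = 0.111

Forward pass:
ES_Recruitment = 0; EF_Recruitment = 13
ES_Instrument calibration = 0; EF_Instrument calibration = 10
ES_Pilot data = 10; EF_Pilot data = 10+6 = 16
ES_Data collection = 13; EF_Data collection = 13+13 = 26
ES_Data cleaning = 10; EF_Data cleaning = 10+7 = 17
ES_Analysis = 16; EF_Analysis = 16+6 = 22
ES_Draft manuscript = max(EF_Instrument calibration=10, EF_Data collection=26, EF_Data cleaning=17, EF_Analysis=22) = 26; EF_Draft manuscript = 26+3 = 29
Expected project duration μ = 29 days. Critical path: Recruitment → Data collection → Draft manuscript.

Variances on critical path: σ²_Recruitment=0.111, σ²_Data collection=5.444, σ²_Draft manuscript=0.111.
Largest is σ²_Data collection = 5.444.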